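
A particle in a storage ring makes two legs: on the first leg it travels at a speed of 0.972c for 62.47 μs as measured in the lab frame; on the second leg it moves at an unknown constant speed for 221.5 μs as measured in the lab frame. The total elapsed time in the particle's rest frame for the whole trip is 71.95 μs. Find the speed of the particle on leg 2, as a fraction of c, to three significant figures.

Leg 1: γ = 1/√(1 − 0.972²) = 1/√0.05522 = 4.256; τ_1 = 62.47/4.256 = 14.68 μs.
Leg 2: speed unknown; τ_2 = 221.5/γ_2.
Total proper time: 14.68 + τ_2 = 71.95, so τ_2 = 71.95 − 14.68 = 57.27 μs.
γ_2 = 221.5/57.27 = 3.868; β = √(1 − 1/γ²) = √0.9331.

β = 0.966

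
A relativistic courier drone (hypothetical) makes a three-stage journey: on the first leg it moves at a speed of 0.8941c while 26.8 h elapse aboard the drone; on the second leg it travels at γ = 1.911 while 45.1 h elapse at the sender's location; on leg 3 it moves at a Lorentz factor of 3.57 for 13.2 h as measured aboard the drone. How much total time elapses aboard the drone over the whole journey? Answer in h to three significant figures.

Leg 1: 26.8 h is already measured aboard the drone.
Leg 2: γ = 1.911; τ_2 = 45.1/1.911 = 23.60 h.
Leg 3: 13.2 h is already measured aboard the drone.
Total: 26.80 + 23.60 + 13.20 h.

τ = 63.6 h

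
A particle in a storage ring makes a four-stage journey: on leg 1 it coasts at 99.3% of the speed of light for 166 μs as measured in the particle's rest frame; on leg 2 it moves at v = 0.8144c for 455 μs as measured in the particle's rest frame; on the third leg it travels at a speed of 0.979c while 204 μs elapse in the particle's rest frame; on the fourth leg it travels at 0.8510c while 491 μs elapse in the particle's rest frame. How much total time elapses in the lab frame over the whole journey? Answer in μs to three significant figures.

Δt = 4130 μs

Leg 1: β = 0.993; γ = 1/√(1 − 0.993²) = 1/√0.01395 = 8.466; Δt_1 = 8.466 × 166 = 1405 μs.
Leg 2: γ = 1/√(1 − 0.8144²) = 1/√0.3368 = 1.723; Δt_2 = 1.723 × 455 = 784.1 μs.
Leg 3: γ = 1/√(1 − 0.979²) = 1/√0.04156 = 4.905; Δt_3 = 4.905 × 204 = 1001 μs.
Leg 4: γ = 1/√(1 − 0.8510²) = 1/√0.2758 = 1.904; Δt_4 = 1.904 × 491 = 934.9 μs.
Total: 1405 + 784.1 + 1001 + 934.9 μs.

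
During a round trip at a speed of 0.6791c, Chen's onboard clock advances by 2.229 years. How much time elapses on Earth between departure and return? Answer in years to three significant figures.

Δt = 3.04 years

γ = 1/√(1 − 0.6791²) = 1/√0.5388 = 1.362
Earth-frame duration is the dilated interval: Δt = γτ = 1.362 × 2.229 years.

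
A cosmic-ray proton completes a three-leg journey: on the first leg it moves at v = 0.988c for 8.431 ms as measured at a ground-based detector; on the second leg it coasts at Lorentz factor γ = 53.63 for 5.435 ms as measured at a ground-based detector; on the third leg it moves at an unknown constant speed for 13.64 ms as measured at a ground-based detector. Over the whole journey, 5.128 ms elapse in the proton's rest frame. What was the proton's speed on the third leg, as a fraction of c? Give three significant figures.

Leg 1: γ = 1/√(1 − 0.988²) = 1/√0.02386 = 6.474; τ_1 = 8.431/6.474 = 1.302 ms.
Leg 2: γ = 53.63; τ_2 = 5.435/53.63 = 0.1013 ms.
Leg 3: speed unknown; τ_3 = 13.64/γ_3.
Total proper time: 1.302 + 0.1013 + τ_3 = 5.128, so τ_3 = 5.128 − 1.404 = 3.724 ms.
γ_3 = 13.64/3.724 = 3.662; β = √(1 − 1/γ²) = √0.9254.

β = 0.962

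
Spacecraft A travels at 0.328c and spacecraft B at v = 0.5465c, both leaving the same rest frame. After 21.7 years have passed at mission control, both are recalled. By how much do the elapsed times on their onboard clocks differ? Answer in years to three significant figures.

A: γ = 1/√(1 − 0.328²) = 1/√0.8924 = 1.059; τ_A = 21.7/1.059 = 20.50 years.
B: γ = 1/√(1 − 0.5465²) = 1/√0.7013 = 1.194; τ_B = 21.7/1.194 = 18.17 years.

|τ_A − τ_B| = 2.33 years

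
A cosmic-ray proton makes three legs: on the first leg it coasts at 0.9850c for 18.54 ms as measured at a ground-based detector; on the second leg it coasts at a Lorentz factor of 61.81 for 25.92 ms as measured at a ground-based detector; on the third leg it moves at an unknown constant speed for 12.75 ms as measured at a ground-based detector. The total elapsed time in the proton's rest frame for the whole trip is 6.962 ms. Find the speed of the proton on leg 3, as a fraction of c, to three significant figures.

Leg 1: γ = 1/√(1 − 0.9850²) = 1/√0.02977 = 5.795; τ_1 = 18.54/5.795 = 3.199 ms.
Leg 2: γ = 61.81; τ_2 = 25.92/61.81 = 0.4193 ms.
Leg 3: speed unknown; τ_3 = 12.75/γ_3.
Total proper time: 3.199 + 0.4193 + τ_3 = 6.962, so τ_3 = 6.962 − 3.619 = 3.343 ms.
γ_3 = 12.75/3.343 = 3.813; β = √(1 − 1/γ²) = √0.9312.

β = 0.965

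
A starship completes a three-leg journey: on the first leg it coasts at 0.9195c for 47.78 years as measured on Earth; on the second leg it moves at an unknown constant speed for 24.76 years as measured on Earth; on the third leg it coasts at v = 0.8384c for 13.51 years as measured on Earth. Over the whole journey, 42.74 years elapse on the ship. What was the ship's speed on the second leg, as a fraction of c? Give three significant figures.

Leg 1: γ = 1/√(1 − 0.9195²) = 1/√0.1545 = 2.544; τ_1 = 47.78/2.544 = 18.78 years.
Leg 2: speed unknown; τ_2 = 24.76/γ_2.
Leg 3: γ = 1/√(1 − 0.8384²) = 1/√0.2971 = 1.835; τ_3 = 13.51/1.835 = 7.364 years.
Total proper time: 18.78 + τ_2 + 7.364 = 42.74, so τ_2 = 42.74 − 26.15 = 16.59 years.
γ_2 = 24.76/16.59 = 1.492; β = √(1 − 1/γ²) = √0.5508.

β = 0.742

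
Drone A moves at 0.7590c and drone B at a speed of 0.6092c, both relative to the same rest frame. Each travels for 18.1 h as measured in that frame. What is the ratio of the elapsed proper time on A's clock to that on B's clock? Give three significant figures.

A: γ = 1/√(1 − 0.7590²) = 1/√0.4239 = 1.536. B: γ = 1/√(1 − 0.6092²) = 1/√0.6289 = 1.261.
τ_A/τ_B = γ_B/γ_A = 1.261/1.536 = 0.8210, so τ_A/τ_B = 0.8210.

τ_A/τ_B = 0.821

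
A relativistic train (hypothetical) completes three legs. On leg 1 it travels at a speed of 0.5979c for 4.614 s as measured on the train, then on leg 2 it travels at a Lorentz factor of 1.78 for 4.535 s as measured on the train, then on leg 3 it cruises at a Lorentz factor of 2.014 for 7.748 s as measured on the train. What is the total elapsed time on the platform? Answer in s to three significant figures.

Leg 1: γ = 1/√(1 − 0.5979²) = 1/√0.6425 = 1.248; Δt_1 = 1.248 × 4.614 = 5.756 s.
Leg 2: γ = 1.78; Δt_2 = 1.780 × 4.535 = 8.072 s.
Leg 3: γ = 2.014; Δt_3 = 2.014 × 7.748 = 15.60 s.
Total: 5.756 + 8.072 + 15.60 s.

Δt = 29.4 s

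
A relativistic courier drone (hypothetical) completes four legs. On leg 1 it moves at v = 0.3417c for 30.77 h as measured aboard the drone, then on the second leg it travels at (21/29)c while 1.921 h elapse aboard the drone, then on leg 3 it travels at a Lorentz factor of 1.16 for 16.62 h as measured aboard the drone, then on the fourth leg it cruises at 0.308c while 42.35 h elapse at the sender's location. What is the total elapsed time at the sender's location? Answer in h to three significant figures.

Δt = 97.2 h

Leg 1: γ = 1/√(1 − 0.3417²) = 1/√0.8832 = 1.064; Δt_1 = 1.064 × 30.77 = 32.74 h.
Leg 2: γ = 1/√(1 − (21/29)²) = 29/20 = 1.450; Δt_2 = 1.450 × 1.921 = 2.785 h.
Leg 3: γ = 1.16; Δt_3 = 1.160 × 16.62 = 19.28 h.
Leg 4: 42.35 h is already measured at the sender's location.
Total: 32.74 + 2.785 + 19.28 + 42.35 h.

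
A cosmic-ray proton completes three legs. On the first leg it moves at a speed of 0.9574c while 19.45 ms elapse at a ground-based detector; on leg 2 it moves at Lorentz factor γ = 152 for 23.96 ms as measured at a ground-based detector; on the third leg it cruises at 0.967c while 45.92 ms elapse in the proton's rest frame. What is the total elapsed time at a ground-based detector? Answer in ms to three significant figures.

Δt = 224 ms

Leg 1: 19.45 ms is already measured at a ground-based detector.
Leg 2: 23.96 ms is already measured at a ground-based detector.
Leg 3: γ = 1/√(1 − 0.967²) = 1/√0.06491 = 3.925; Δt_3 = 3.925 × 45.92 = 180.2 ms.
Total: 19.45 + 23.96 + 180.2 ms.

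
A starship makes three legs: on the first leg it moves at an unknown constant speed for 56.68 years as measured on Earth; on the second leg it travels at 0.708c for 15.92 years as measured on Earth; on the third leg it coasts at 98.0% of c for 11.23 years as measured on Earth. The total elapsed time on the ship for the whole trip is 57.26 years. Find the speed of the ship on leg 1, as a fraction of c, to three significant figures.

Leg 1: speed unknown; τ_1 = 56.68/γ_1.
Leg 2: γ = 1/√(1 − 0.708²) = 1/√0.4987 = 1.416; τ_2 = 15.92/1.416 = 11.24 years.
Leg 3: β = 0.980; γ = 1/√(1 − 0.980²) = 1/√0.03960 = 5.025; τ_3 = 11.23/5.025 = 2.235 years.
Total proper time: τ_1 + 11.24 + 2.235 = 57.26, so τ_1 = 57.26 − 13.48 = 43.78 years.
γ_1 = 56.68/43.78 = 1.295; β = √(1 − 1/γ²) = √0.4033.

β = 0.635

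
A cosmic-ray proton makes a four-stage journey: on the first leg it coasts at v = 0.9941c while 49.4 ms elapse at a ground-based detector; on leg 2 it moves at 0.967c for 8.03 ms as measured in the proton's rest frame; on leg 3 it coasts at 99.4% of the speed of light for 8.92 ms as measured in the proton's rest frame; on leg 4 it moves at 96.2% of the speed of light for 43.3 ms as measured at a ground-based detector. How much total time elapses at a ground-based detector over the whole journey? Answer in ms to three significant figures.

Δt = 206 ms

Leg 1: 49.4 ms is already measured at a ground-based detector.
Leg 2: γ = 1/√(1 − 0.967²) = 1/√0.06491 = 3.925; Δt_2 = 3.925 × 8.03 = 31.52 ms.
Leg 3: β = 0.994; γ = 1/√(1 − 0.994²) = 1/√0.01196 = 9.142; Δt_3 = 9.142 × 8.92 = 81.55 ms.
Leg 4: 43.3 ms is already measured at a ground-based detector.
Total: 49.40 + 31.52 + 81.55 + 43.30 ms.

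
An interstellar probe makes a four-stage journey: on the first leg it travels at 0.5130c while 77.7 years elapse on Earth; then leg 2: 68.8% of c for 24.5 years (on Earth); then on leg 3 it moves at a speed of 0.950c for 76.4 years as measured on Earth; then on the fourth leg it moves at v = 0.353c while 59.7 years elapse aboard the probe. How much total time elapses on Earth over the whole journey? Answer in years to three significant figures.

Δt = 242 years

Leg 1: 77.7 years is already measured on Earth.
Leg 2: 24.5 years is already measured on Earth.
Leg 3: 76.4 years is already measured on Earth.
Leg 4: γ = 1/√(1 − 0.353²) = 1/√0.8754 = 1.069; Δt_4 = 1.069 × 59.7 = 63.81 years.
Total: 77.70 + 24.50 + 76.40 + 63.81 years.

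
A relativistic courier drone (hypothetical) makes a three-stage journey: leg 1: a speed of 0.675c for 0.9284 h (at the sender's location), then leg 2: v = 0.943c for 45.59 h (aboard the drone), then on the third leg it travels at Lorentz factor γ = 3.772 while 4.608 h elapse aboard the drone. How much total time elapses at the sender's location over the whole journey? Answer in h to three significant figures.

Δt = 155 h

Leg 1: 0.9284 h is already measured at the sender's location.
Leg 2: γ = 1/√(1 − 0.943²) = 1/√0.1108 = 3.005; Δt_2 = 3.005 × 45.59 = 137.0 h.
Leg 3: γ = 3.772; Δt_3 = 3.772 × 4.608 = 17.38 h.
Total: 0.9284 + 137.0 + 17.38 h.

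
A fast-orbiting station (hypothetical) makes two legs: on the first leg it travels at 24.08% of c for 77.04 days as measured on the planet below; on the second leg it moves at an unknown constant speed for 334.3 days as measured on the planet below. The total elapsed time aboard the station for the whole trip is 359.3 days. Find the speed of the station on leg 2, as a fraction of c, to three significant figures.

β = 0.525

Leg 1: β = 0.2408; γ = 1/√(1 − 0.2408²) = 1/√0.9420 = 1.030; τ_1 = 77.04/1.030 = 74.77 days.
Leg 2: speed unknown; τ_2 = 334.3/γ_2.
Total proper time: 74.77 + τ_2 = 359.3, so τ_2 = 359.3 − 74.77 = 284.5 days.
γ_2 = 334.3/284.5 = 1.175; β = √(1 − 1/γ²) = √0.2756.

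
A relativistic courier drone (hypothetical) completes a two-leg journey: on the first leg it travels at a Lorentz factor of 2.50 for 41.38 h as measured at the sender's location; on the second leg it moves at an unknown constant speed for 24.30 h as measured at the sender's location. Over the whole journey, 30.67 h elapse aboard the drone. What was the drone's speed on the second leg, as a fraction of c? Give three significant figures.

β = 0.814

Leg 1: γ = 2.50; τ_1 = 41.38/2.500 = 16.55 h.
Leg 2: speed unknown; τ_2 = 24.30/γ_2.
Total proper time: 16.55 + τ_2 = 30.67, so τ_2 = 30.67 − 16.55 = 14.12 h.
γ_2 = 24.30/14.12 = 1.721; β = √(1 − 1/γ²) = √0.6625.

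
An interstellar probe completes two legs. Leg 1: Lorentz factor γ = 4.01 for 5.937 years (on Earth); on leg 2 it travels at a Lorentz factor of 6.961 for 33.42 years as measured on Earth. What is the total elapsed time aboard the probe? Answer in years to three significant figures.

τ = 6.28 years

Leg 1: γ = 4.01; τ_1 = 5.937/4.010 = 1.481 years.
Leg 2: γ = 6.961; τ_2 = 33.42/6.961 = 4.801 years.
Total: 1.481 + 4.801 years.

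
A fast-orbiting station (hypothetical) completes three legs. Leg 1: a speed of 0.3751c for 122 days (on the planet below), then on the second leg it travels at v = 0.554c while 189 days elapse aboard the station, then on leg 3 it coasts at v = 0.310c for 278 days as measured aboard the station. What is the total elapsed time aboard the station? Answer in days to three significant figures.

Leg 1: γ = 1/√(1 − 0.3751²) = 1/√0.8593 = 1.079; τ_1 = 122/1.079 = 113.1 days.
Leg 2: 189 days is already measured aboard the station.
Leg 3: 278 days is already measured aboard the station.
Total: 113.1 + 189.0 + 278.0 days.

τ = 580 days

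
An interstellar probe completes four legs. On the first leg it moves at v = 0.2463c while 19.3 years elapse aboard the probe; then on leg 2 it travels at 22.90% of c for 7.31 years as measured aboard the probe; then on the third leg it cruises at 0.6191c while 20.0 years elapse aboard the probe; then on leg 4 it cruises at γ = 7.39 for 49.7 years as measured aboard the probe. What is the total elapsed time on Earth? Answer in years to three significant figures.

Leg 1: γ = 1/√(1 − 0.2463²) = 1/√0.9393 = 1.032; Δt_1 = 1.032 × 19.3 = 19.91 years.
Leg 2: β = 0.2290; γ = 1/√(1 − 0.2290²) = 1/√0.9476 = 1.027; Δt_2 = 1.027 × 7.31 = 7.510 years.
Leg 3: γ = 1/√(1 − 0.6191²) = 1/√0.6167 = 1.273; Δt_3 = 1.273 × 20.0 = 25.47 years.
Leg 4: γ = 7.39; Δt_4 = 7.390 × 49.7 = 367.3 years.
Total: 19.91 + 7.510 + 25.47 + 367.3 years.

Δt = 420 years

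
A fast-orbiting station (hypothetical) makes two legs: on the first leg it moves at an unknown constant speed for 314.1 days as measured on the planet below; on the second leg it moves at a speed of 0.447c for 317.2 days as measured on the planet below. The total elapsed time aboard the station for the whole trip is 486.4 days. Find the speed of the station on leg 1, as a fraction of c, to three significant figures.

Leg 1: speed unknown; τ_1 = 314.1/γ_1.
Leg 2: γ = 1/√(1 − 0.447²) = 1/√0.8002 = 1.118; τ_2 = 317.2/1.118 = 283.7 days.
Total proper time: τ_1 + 283.7 = 486.4, so τ_1 = 486.4 − 283.7 = 202.7 days.
γ_1 = 314.1/202.7 = 1.550; β = √(1 − 1/γ²) = √0.5837.

β = 0.764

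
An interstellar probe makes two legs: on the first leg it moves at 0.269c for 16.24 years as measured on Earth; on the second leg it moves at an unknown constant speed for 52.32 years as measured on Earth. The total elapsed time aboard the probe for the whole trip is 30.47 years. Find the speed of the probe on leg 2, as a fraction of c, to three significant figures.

Leg 1: γ = 1/√(1 − 0.269²) = 1/√0.9276 = 1.038; τ_1 = 16.24/1.038 = 15.64 years.
Leg 2: speed unknown; τ_2 = 52.32/γ_2.
Total proper time: 15.64 + τ_2 = 30.47, so τ_2 = 30.47 − 15.64 = 14.83 years.
γ_2 = 52.32/14.83 = 3.528; β = √(1 − 1/γ²) = √0.9197.

β = 0.959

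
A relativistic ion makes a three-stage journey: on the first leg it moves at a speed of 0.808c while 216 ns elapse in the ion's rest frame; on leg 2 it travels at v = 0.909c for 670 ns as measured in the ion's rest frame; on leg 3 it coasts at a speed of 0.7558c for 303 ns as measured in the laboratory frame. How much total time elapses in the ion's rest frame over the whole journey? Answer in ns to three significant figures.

τ = 1080 ns

Leg 1: 216 ns is already measured in the ion's rest frame.
Leg 2: 670 ns is already measured in the ion's rest frame.
Leg 3: γ = 1/√(1 − 0.7558²) = 1/√0.4288 = 1.527; τ_3 = 303/1.527 = 198.4 ns.
Total: 216.0 + 670.0 + 198.4 ns.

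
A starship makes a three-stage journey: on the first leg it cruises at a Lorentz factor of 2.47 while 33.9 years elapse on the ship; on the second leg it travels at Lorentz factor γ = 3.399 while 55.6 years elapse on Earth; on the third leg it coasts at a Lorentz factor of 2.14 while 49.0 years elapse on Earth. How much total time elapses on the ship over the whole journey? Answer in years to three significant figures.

Leg 1: 33.9 years is already measured on the ship.
Leg 2: γ = 3.399; τ_2 = 55.6/3.399 = 16.36 years.
Leg 3: γ = 2.14; τ_3 = 49.0/2.140 = 22.90 years.
Total: 33.90 + 16.36 + 22.90 years.

τ = 73.2 years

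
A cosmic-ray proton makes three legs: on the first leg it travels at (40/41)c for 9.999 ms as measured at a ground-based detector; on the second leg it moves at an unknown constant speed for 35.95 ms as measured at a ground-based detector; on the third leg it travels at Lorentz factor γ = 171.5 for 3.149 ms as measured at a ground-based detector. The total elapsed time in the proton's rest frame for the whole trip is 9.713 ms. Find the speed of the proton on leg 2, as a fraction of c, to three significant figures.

β = 0.978

Leg 1: γ = 1/√(1 − (40/41)²) = 41/9 ≈ 4.556; τ_1 = 9.999/4.556 = 2.195 ms.
Leg 2: speed unknown; τ_2 = 35.95/γ_2.
Leg 3: γ = 171.5; τ_3 = 3.149/171.5 = 0.01836 ms.
Total proper time: 2.195 + τ_2 + 0.01836 = 9.713, so τ_2 = 9.713 − 2.213 = 7.500 ms.
γ_2 = 35.95/7.500 = 4.794; β = √(1 − 1/γ²) = √0.9565.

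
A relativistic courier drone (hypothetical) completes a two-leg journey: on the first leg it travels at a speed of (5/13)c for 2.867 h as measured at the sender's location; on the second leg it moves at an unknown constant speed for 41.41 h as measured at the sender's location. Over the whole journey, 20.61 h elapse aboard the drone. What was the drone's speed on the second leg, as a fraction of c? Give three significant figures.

Leg 1: γ = 1/√(1 − (5/13)²) = 13/12 ≈ 1.083; τ_1 = 2.867/1.083 = 2.646 h.
Leg 2: speed unknown; τ_2 = 41.41/γ_2.
Total proper time: 2.646 + τ_2 = 20.61, so τ_2 = 20.61 − 2.646 = 17.96 h.
γ_2 = 41.41/17.96 = 2.305; β = √(1 − 1/γ²) = √0.8118.

β = 0.901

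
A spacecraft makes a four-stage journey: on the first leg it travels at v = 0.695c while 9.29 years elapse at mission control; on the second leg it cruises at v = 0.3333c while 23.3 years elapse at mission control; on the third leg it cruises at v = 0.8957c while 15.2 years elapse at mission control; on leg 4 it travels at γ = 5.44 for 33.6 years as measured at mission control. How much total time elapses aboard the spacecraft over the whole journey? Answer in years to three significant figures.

Leg 1: γ = 1/√(1 − 0.695²) = 1/√0.5170 = 1.391; τ_1 = 9.29/1.391 = 6.680 years.
Leg 2: γ = 1/√(1 − 0.3333²) = 1/√0.8889 = 1.061; τ_2 = 23.3/1.061 = 21.97 years.
Leg 3: γ = 1/√(1 − 0.8957²) = 1/√0.1977 = 2.249; τ_3 = 15.2/2.249 = 6.759 years.
Leg 4: γ = 5.44; τ_4 = 33.6/5.440 = 6.176 years.
Total: 6.680 + 21.97 + 6.759 + 6.176 years.

τ = 41.6 years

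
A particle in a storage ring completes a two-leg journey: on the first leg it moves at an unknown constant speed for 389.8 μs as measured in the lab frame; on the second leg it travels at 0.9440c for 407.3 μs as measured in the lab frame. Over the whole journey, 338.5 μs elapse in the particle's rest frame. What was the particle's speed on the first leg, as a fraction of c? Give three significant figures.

β = 0.852

Leg 1: speed unknown; τ_1 = 389.8/γ_1.
Leg 2: γ = 1/√(1 − 0.9440²) = 1/√0.1089 = 3.031; τ_2 = 407.3/3.031 = 134.4 μs.
Total proper time: τ_1 + 134.4 = 338.5, so τ_1 = 338.5 − 134.4 = 204.1 μs.
γ_1 = 389.8/204.1 = 1.910; β = √(1 − 1/γ²) = √0.7258.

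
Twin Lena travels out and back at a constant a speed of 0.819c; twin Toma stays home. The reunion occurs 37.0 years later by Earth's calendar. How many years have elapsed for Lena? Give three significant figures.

τ = 21.2 years

γ = 1/√(1 − 0.819²) = 1/√0.3292 = 1.743
Lena's clock measures proper time along the trip: τ = Δt/γ = 37.0/1.743 years.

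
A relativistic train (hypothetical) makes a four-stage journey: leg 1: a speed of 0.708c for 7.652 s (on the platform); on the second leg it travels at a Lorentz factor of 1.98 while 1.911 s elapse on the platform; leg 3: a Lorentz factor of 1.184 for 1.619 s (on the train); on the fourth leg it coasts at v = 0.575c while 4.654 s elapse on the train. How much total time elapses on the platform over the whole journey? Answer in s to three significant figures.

Δt = 17.2 s

Leg 1: 7.652 s is already measured on the platform.
Leg 2: 1.911 s is already measured on the platform.
Leg 3: γ = 1.184; Δt_3 = 1.184 × 1.619 = 1.917 s.
Leg 4: γ = 1/√(1 − 0.575²) = 1/√0.6694 = 1.222; Δt_4 = 1.222 × 4.654 = 5.688 s.
Total: 7.652 + 1.911 + 1.917 + 5.688 s.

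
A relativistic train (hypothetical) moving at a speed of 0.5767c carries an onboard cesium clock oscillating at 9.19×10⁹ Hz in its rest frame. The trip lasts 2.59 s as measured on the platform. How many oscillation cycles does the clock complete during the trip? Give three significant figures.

N = 1.94×10¹⁰

γ = 1/√(1 − 0.5767²) = 1/√0.6674 = 1.224
The oscillator's own cycle count is N = f × τ where τ is the proper time on the train. τ = Δt/γ = 2.59/1.224 = 2.116 s = 2.116×10⁰ s.
N = 9.19×10⁹ × 2.116×10⁰ = 1.945×10¹⁰.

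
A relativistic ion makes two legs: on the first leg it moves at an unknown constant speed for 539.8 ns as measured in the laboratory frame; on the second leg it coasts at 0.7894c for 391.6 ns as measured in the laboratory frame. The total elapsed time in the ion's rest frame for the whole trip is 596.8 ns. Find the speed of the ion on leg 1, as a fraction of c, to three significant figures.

Leg 1: speed unknown; τ_1 = 539.8/γ_1.
Leg 2: γ = 1/√(1 − 0.7894²) = 1/√0.3768 = 1.629; τ_2 = 391.6/1.629 = 240.4 ns.
Total proper time: τ_1 + 240.4 = 596.8, so τ_1 = 596.8 − 240.4 = 356.4 ns.
γ_1 = 539.8/356.4 = 1.515; β = √(1 − 1/γ²) = √0.5641.

β = 0.751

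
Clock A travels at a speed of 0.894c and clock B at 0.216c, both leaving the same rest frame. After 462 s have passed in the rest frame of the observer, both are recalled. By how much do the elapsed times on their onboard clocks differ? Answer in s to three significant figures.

A: γ = 1/√(1 − 0.894²) = 1/√0.2008 = 2.232; τ_A = 462/2.232 = 207.0 s.
B: γ = 1/√(1 − 0.216²) = 1/√0.9533 = 1.024; τ_B = 462/1.024 = 451.1 s.

|τ_A − τ_B| = 244 s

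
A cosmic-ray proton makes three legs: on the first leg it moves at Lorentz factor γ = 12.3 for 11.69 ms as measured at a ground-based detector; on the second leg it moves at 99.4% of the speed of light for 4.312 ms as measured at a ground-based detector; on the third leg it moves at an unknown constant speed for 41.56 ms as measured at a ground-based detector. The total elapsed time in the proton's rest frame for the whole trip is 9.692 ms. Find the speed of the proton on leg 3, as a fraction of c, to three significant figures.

β = 0.980

Leg 1: γ = 12.3; τ_1 = 11.69/12.30 = 0.9504 ms.
Leg 2: β = 0.994; γ = 1/√(1 − 0.994²) = 1/√0.01196 = 9.142; τ_2 = 4.312/9.142 = 0.4716 ms.
Leg 3: speed unknown; τ_3 = 41.56/γ_3.
Total proper time: 0.9504 + 0.4716 + τ_3 = 9.692, so τ_3 = 9.692 − 1.422 = 8.270 ms.
γ_3 = 41.56/8.270 = 5.025; β = √(1 − 1/γ²) = √0.9604.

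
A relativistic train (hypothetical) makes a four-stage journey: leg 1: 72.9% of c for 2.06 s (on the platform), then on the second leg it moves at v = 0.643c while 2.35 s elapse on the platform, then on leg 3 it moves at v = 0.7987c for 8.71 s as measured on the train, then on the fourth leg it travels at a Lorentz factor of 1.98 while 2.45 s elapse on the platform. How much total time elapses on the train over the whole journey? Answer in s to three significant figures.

Leg 1: β = 0.729; γ = 1/√(1 − 0.729²) = 1/√0.4686 = 1.461; τ_1 = 2.06/1.461 = 1.410 s.
Leg 2: γ = 1/√(1 − 0.643²) = 1/√0.5866 = 1.306; τ_2 = 2.35/1.306 = 1.800 s.
Leg 3: 8.71 s is already measured on the train.
Leg 4: γ = 1.98; τ_4 = 2.45/1.980 = 1.237 s.
Total: 1.410 + 1.800 + 8.710 + 1.237 s.

τ = 13.2 s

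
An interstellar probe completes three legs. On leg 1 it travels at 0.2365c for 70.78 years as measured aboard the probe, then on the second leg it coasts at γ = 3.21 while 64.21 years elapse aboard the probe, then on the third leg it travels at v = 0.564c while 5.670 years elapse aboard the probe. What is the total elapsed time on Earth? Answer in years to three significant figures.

Leg 1: γ = 1/√(1 − 0.2365²) = 1/√0.9441 = 1.029; Δt_1 = 1.029 × 70.78 = 72.85 years.
Leg 2: γ = 3.21; Δt_2 = 3.210 × 64.21 = 206.1 years.
Leg 3: γ = 1/√(1 − 0.564²) = 1/√0.6819 = 1.211; Δt_3 = 1.211 × 5.670 = 6.866 years.
Total: 72.85 + 206.1 + 6.866 years.

Δt = 286 years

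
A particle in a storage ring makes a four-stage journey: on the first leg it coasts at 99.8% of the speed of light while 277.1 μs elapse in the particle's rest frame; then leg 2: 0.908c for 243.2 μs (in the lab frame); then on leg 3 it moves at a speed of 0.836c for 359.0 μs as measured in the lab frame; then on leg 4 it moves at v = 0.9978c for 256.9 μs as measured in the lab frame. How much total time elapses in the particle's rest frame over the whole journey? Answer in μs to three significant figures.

Leg 1: 277.1 μs is already measured in the particle's rest frame.
Leg 2: γ = 1/√(1 − 0.908²) = 1/√0.1755 = 2.387; τ_2 = 243.2/2.387 = 101.9 μs.
Leg 3: γ = 1/√(1 − 0.836²) = 1/√0.3011 = 1.822; τ_3 = 359.0/1.822 = 197.0 μs.
Leg 4: γ = 1/√(1 − 0.9978²) = 1/√0.004395 = 15.08; τ_4 = 256.9/15.08 = 17.03 μs.
Total: 277.1 + 101.9 + 197.0 + 17.03 μs.

τ = 593 μs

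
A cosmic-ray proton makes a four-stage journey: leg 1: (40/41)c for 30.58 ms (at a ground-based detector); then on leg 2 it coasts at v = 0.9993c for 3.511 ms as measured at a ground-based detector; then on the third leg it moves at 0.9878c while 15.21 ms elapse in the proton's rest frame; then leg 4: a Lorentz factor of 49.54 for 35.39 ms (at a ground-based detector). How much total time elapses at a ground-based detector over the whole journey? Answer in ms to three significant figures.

Leg 1: 30.58 ms is already measured at a ground-based detector.
Leg 2: 3.511 ms is already measured at a ground-based detector.
Leg 3: γ = 1/√(1 − 0.9878²) = 1/√0.02425 = 6.421; Δt_3 = 6.421 × 15.21 = 97.67 ms.
Leg 4: 35.39 ms is already measured at a ground-based detector.
Total: 30.58 + 3.511 + 97.67 + 35.39 ms.

Δt = 167 ms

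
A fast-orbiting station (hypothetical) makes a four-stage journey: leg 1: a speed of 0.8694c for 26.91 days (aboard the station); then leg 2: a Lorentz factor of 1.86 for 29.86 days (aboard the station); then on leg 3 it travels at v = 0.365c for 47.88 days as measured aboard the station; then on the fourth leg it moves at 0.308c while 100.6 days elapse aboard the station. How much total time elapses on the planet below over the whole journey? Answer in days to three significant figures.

Δt = 267 days

Leg 1: γ = 1/√(1 − 0.8694²) = 1/√0.2441 = 2.024; Δt_1 = 2.024 × 26.91 = 54.46 days.
Leg 2: γ = 1.86; Δt_2 = 1.860 × 29.86 = 55.54 days.
Leg 3: γ = 1/√(1 − 0.365²) = 1/√0.8668 = 1.074; Δt_3 = 1.074 × 47.88 = 51.43 days.
Leg 4: γ = 1/√(1 − 0.308²) = 1/√0.9051 = 1.051; Δt_4 = 1.051 × 100.6 = 105.7 days.
Total: 54.46 + 55.54 + 51.43 + 105.7 days.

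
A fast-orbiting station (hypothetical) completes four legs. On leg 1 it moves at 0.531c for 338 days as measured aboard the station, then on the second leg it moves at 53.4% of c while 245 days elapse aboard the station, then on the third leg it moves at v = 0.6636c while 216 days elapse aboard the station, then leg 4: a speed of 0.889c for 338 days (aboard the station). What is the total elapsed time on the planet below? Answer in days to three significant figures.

Leg 1: γ = 1/√(1 − 0.531²) = 1/√0.7180 = 1.180; Δt_1 = 1.180 × 338 = 398.9 days.
Leg 2: β = 0.534; γ = 1/√(1 − 0.534²) = 1/√0.7148 = 1.183; Δt_2 = 1.183 × 245 = 289.8 days.
Leg 3: γ = 1/√(1 − 0.6636²) = 1/√0.5596 = 1.337; Δt_3 = 1.337 × 216 = 288.7 days.
Leg 4: γ = 1/√(1 − 0.889²) = 1/√0.2097 = 2.184; Δt_4 = 2.184 × 338 = 738.1 days.
Total: 398.9 + 289.8 + 288.7 + 738.1 days.

Δt = 1720 days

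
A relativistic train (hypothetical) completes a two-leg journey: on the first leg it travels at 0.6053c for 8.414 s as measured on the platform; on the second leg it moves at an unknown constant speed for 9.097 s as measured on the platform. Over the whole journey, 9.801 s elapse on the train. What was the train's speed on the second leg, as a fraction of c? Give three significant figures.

Leg 1: γ = 1/√(1 − 0.6053²) = 1/√0.6336 = 1.256; τ_1 = 8.414/1.256 = 6.698 s.
Leg 2: speed unknown; τ_2 = 9.097/γ_2.
Total proper time: 6.698 + τ_2 = 9.801, so τ_2 = 9.801 − 6.698 = 3.103 s.
γ_2 = 9.097/3.103 = 2.931; β = √(1 − 1/γ²) = √0.8836.

β = 0.940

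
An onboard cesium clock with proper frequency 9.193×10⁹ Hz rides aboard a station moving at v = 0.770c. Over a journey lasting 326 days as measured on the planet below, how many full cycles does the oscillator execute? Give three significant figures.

γ = 1/√(1 − 0.770²) = 1/√0.4071 = 1.567
The oscillator's own cycle count is N = f × τ where τ is the proper time aboard the station. τ = Δt/γ = 326/1.567 = 208.0 days = 1.797×10⁷ s.
N = 9.193×10⁹ × 1.797×10⁷ = 1.652×10¹⁷.

N = 1.65×10¹⁷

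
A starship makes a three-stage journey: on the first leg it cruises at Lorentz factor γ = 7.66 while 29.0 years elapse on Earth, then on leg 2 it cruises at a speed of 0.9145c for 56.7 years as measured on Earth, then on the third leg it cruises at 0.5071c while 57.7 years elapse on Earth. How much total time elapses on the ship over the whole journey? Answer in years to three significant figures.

Leg 1: γ = 7.66; τ_1 = 29.0/7.660 = 3.786 years.
Leg 2: γ = 1/√(1 − 0.9145²) = 1/√0.1637 = 2.472; τ_2 = 56.7/2.472 = 22.94 years.
Leg 3: γ = 1/√(1 − 0.5071²) = 1/√0.7428 = 1.160; τ_3 = 57.7/1.160 = 49.73 years.
Total: 3.786 + 22.94 + 49.73 years.

τ = 76.5 years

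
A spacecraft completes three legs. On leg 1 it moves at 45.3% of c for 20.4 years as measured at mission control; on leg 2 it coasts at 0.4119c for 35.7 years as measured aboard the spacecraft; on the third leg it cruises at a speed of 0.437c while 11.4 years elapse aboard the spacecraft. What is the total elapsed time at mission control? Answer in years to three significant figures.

Δt = 72.3 years

Leg 1: 20.4 years is already measured at mission control.
Leg 2: γ = 1/√(1 − 0.4119²) = 1/√0.8303 = 1.097; Δt_2 = 1.097 × 35.7 = 39.18 years.
Leg 3: γ = 1/√(1 − 0.437²) = 1/√0.8090 = 1.112; Δt_3 = 1.112 × 11.4 = 12.67 years.
Total: 20.40 + 39.18 + 12.67 years.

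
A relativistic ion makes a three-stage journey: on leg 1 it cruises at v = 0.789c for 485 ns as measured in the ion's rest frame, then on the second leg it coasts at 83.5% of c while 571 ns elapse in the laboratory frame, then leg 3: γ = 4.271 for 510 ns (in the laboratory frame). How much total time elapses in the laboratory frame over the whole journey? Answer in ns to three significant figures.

Δt = 1870 ns

Leg 1: γ = 1/√(1 − 0.789²) = 1/√0.3775 = 1.628; Δt_1 = 1.628 × 485 = 789.4 ns.
Leg 2: 571 ns is already measured in the laboratory frame.
Leg 3: 510 ns is already measured in the laboratory frame.
Total: 789.4 + 571.0 + 510.0 ns.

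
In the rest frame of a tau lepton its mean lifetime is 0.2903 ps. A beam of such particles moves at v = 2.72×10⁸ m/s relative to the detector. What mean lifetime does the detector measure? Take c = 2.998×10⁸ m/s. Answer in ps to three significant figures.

Δt = 0.690 ps

β = 2.72×10⁸/2.998×10⁸ = 0.9073; γ = 1/√(1 − 0.9073²) = 2.378
The rest-frame lifetime is the proper time; the lab measures the dilated interval Δt = γτ₀ = 2.378 × 0.2903 ps.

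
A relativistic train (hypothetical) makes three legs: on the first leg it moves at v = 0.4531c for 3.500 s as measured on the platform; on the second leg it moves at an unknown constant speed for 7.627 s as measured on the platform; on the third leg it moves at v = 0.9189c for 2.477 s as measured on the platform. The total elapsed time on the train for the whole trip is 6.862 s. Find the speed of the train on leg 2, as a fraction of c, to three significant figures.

Leg 1: γ = 1/√(1 − 0.4531²) = 1/√0.7947 = 1.122; τ_1 = 3.500/1.122 = 3.120 s.
Leg 2: speed unknown; τ_2 = 7.627/γ_2.
Leg 3: γ = 1/√(1 − 0.9189²) = 1/√0.1556 = 2.535; τ_3 = 2.477/2.535 = 0.9772 s.
Total proper time: 3.120 + τ_2 + 0.9772 = 6.862, so τ_2 = 6.862 − 4.097 = 2.765 s.
γ_2 = 7.627/2.765 = 2.759; β = √(1 − 1/γ²) = √0.8686.

β = 0.932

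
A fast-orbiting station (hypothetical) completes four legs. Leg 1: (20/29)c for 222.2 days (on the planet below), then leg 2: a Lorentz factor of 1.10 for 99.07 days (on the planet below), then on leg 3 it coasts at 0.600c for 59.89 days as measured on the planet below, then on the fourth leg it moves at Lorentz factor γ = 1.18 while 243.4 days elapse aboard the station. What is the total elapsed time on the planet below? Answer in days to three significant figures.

Δt = 668 days

Leg 1: 222.2 days is already measured on the planet below.
Leg 2: 99.07 days is already measured on the planet below.
Leg 3: 59.89 days is already measured on the planet below.
Leg 4: γ = 1.18; Δt_4 = 1.180 × 243.4 = 287.2 days.
Total: 222.2 + 99.07 + 59.89 + 287.2 days.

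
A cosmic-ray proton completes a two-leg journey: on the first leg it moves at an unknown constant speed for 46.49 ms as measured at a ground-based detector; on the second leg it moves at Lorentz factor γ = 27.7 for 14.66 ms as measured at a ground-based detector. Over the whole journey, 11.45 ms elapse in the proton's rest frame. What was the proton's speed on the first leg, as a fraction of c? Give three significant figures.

Leg 1: speed unknown; τ_1 = 46.49/γ_1.
Leg 2: γ = 27.7; τ_2 = 14.66/27.70 = 0.5292 ms.
Total proper time: τ_1 + 0.5292 = 11.45, so τ_1 = 11.45 − 0.5292 = 10.92 ms.
γ_1 = 46.49/10.92 = 4.257; β = √(1 − 1/γ²) = √0.9448.

β = 0.972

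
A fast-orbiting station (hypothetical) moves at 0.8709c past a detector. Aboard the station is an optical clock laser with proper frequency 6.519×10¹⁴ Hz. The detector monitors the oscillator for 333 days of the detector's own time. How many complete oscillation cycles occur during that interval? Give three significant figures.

γ = 1/√(1 − 0.8709²) = 1/√0.2415 = 2.035
During 333 days of lab time, the oscillator's proper time advances by τ = Δt/γ = 333/2.035 = 163.7 days = 1.414×10⁷ s.
N = f × τ = 6.519×10¹⁴ × 1.414×10⁷ = 9.218×10²¹.

N = 9.22×10²¹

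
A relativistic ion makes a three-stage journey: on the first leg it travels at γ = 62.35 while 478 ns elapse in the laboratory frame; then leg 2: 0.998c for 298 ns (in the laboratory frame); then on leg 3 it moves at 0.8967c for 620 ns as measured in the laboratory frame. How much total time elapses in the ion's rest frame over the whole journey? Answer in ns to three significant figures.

Leg 1: γ = 62.35; τ_1 = 478/62.35 = 7.666 ns.
Leg 2: γ = 1/√(1 − 0.998²) = 1/√0.003996 = 15.82; τ_2 = 298/15.82 = 18.84 ns.
Leg 3: γ = 1/√(1 − 0.8967²) = 1/√0.1959 = 2.259; τ_3 = 620/2.259 = 274.4 ns.
Total: 7.666 + 18.84 + 274.4 ns.

τ = 301 ns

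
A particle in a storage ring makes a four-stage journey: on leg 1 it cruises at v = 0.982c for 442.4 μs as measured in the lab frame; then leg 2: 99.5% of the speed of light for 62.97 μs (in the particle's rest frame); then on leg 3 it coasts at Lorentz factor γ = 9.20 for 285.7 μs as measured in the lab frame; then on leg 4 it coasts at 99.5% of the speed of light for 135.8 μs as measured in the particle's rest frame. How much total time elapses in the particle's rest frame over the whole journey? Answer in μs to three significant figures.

τ = 313 μs

Leg 1: γ = 1/√(1 − 0.982²) = 1/√0.03568 = 5.294; τ_1 = 442.4/5.294 = 83.56 μs.
Leg 2: 62.97 μs is already measured in the particle's rest frame.
Leg 3: γ = 9.20; τ_3 = 285.7/9.200 = 31.05 μs.
Leg 4: 135.8 μs is already measured in the particle's rest frame.
Total: 83.56 + 62.97 + 31.05 + 135.8 μs.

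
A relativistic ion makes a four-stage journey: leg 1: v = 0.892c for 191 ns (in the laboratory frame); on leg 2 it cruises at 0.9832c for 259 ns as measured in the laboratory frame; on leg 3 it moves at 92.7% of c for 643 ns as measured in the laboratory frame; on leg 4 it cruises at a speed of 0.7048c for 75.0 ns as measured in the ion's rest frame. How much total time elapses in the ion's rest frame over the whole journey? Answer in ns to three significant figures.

Leg 1: γ = 1/√(1 − 0.892²) = 1/√0.2043 = 2.212; τ_1 = 191/2.212 = 86.34 ns.
Leg 2: γ = 1/√(1 − 0.9832²) = 1/√0.03332 = 5.479; τ_2 = 259/5.479 = 47.28 ns.
Leg 3: β = 0.927; γ = 1/√(1 − 0.927²) = 1/√0.1407 = 2.666; τ_3 = 643/2.666 = 241.2 ns.
Leg 4: 75.0 ns is already measured in the ion's rest frame.
Total: 86.34 + 47.28 + 241.2 + 75.00 ns.

τ = 450 ns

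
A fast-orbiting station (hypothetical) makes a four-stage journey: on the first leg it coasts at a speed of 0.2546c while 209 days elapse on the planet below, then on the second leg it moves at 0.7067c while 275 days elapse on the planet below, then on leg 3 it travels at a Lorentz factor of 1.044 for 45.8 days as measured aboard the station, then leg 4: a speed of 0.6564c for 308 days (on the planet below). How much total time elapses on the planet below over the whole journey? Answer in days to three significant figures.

Δt = 840 days

Leg 1: 209 days is already measured on the planet below.
Leg 2: 275 days is already measured on the planet below.
Leg 3: γ = 1.044; Δt_3 = 1.044 × 45.8 = 47.82 days.
Leg 4: 308 days is already measured on the planet below.
Total: 209.0 + 275.0 + 47.82 + 308.0 days.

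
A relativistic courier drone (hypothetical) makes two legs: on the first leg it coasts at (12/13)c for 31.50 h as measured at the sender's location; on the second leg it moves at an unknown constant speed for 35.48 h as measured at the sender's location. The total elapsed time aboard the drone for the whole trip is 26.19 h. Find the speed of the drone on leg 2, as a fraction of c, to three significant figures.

β = 0.918

Leg 1: γ = 1/√(1 − (12/13)²) = 13/5 = 2.600; τ_1 = 31.50/2.600 = 12.12 h.
Leg 2: speed unknown; τ_2 = 35.48/γ_2.
Total proper time: 12.12 + τ_2 = 26.19, so τ_2 = 26.19 − 12.12 = 14.07 h.
γ_2 = 35.48/14.07 = 2.521; β = √(1 − 1/γ²) = √0.8426.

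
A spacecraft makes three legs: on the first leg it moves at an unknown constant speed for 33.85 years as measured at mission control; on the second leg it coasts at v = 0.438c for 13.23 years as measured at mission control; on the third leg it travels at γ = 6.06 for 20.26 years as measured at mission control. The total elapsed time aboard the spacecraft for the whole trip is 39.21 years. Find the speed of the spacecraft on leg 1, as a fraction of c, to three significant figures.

β = 0.706

Leg 1: speed unknown; τ_1 = 33.85/γ_1.
Leg 2: γ = 1/√(1 − 0.438²) = 1/√0.8082 = 1.112; τ_2 = 13.23/1.112 = 11.89 years.
Leg 3: γ = 6.06; τ_3 = 20.26/6.060 = 3.343 years.
Total proper time: τ_1 + 11.89 + 3.343 = 39.21, so τ_1 = 39.21 − 15.24 = 23.97 years.
γ_1 = 33.85/23.97 = 1.412; β = √(1 − 1/γ²) = √0.4984.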